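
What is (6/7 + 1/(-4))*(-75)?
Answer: -1275/28 ≈ -45.536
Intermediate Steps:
(6/7 + 1/(-4))*(-75) = (6*(⅐) + 1*(-¼))*(-75) = (6/7 - ¼)*(-75) = (17/28)*(-75) = -1275/28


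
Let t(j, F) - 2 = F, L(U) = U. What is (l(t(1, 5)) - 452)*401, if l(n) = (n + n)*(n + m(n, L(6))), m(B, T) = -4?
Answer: -164410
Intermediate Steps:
t(j, F) = 2 + F
l(n) = 2*n*(-4 + n) (l(n) = (n + n)*(n - 4) = (2*n)*(-4 + n) = 2*n*(-4 + n))
(l(t(1, 5)) - 452)*401 = (2*(2 + 5)*(-4 + (2 + 5)) - 452)*401 = (2*7*(-4 + 7) - 452)*401 = (2*7*3 - 452)*401 = (42 - 452)*401 = -410*401 = -164410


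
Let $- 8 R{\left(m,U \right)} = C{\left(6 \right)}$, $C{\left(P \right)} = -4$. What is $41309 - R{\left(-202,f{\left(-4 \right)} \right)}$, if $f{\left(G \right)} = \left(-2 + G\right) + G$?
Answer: $\frac{82617}{2} \approx 41309.0$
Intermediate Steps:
$f{\left(G \right)} = -2 + 2 G$
$R{\left(m,U \right)} = \frac{1}{2}$ ($R{\left(m,U \right)} = \left(- \frac{1}{8}\right) \left(-4\right) = \frac{1}{2}$)
$41309 - R{\left(-202,f{\left(-4 \right)} \right)} = 41309 - \frac{1}{2} = \frac{82617}{2}$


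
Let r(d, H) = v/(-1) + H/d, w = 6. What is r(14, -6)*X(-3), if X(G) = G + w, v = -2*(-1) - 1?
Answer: -30/7 ≈ -4.2857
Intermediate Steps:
v = 1 (v = 2 - 1 = 1)
r(d, H) = -1 + H/d (r(d, H) = 1/(-1) + H/d = 1*(-1) + H/d = -1 + H/d)
X(G) = 6 + G (X(G) = G + 6 = 6 + G)
r(14, -6)*X(-3) = ((-6 - 1*14)/14)*(6 - 3) = ((-6 - 14)/14)*3 = ((1/14)*(-20))*3 = -10/7*3 = -30/7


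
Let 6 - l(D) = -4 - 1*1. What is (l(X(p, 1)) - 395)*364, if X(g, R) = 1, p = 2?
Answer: -139776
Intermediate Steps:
l(D) = 11 (l(D) = 6 - (-4 - 1*1) = 6 - (-4 - 1) = 6 - 1*(-5) = 6 + 5 = 11)
(l(X(p, 1)) - 395)*364 = (11 - 395)*364 = -384*364 = -139776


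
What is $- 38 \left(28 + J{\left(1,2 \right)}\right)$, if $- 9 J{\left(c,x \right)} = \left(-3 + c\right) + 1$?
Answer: $- \frac{9614}{9} \approx -1068.2$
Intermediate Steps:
$J{\left(c,x \right)} = \frac{2}{9} - \frac{c}{9}$ ($J{\left(c,x \right)} = - \frac{\left(-3 + c\right) + 1}{9} = - \frac{-2 + c}{9} = \frac{2}{9} - \frac{c}{9}$)
$- 38 \left(28 + J{\left(1,2 \right)}\right) = - 38 \left(28 + \left(\frac{2}{9} - \frac{1}{9}\right)\right) = - 38 \left(28 + \frac{1}{9}\right) = \left(-38\right) \frac{253}{9} = - \frac{9614}{9}$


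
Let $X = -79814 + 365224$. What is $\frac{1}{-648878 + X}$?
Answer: $- \frac{1}{363468} \approx -2.7513 \cdot 10^{-6}$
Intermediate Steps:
$X = 285410$
$\frac{1}{-648878 + X} = \frac{1}{-648878 + 285410} = \frac{1}{-363468} = - \frac{1}{363468}$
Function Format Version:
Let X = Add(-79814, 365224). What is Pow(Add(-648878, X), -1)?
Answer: Rational(-1, 363468) ≈ -2.7513e-6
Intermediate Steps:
X = 285410
Pow(Add(-648878, X), -1) = Pow(Add(-648878, 285410), -1) = Pow(-363468, -1) = Rational(-1, 363468)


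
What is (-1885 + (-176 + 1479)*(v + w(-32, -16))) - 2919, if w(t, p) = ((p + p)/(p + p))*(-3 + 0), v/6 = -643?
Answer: -5035687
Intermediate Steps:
v = -3858 (v = 6*(-643) = -3858)
w(t, p) = -3 (w(t, p) = ((2*p)/((2*p)))*(-3) = ((2*p)*(1/(2*p)))*(-3) = 1*(-3) = -3)
(-1885 + (-176 + 1479)*(v + w(-32, -16))) - 2919 = (-1885 + (-176 + 1479)*(-3858 - 3)) - 2919 = (-1885 + 1303*(-3861)) - 2919 = (-1885 - 5030883) - 2919 = -5032768 - 2919 = -5035687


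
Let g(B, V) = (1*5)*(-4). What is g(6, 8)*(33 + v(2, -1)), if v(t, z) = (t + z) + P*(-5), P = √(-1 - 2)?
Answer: -680 + 100*I*√3 ≈ -680.0 + 173.21*I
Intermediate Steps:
g(B, V) = -20 (g(B, V) = 5*(-4) = -20)
P = I*√3 (P = √(-3) = I*√3 ≈ 1.732*I)
v(t, z) = t + z - 5*I*√3 (v(t, z) = (t + z) + (I*√3)*(-5) = (t + z) - 5*I*√3 = t + z - 5*I*√3)
g(6, 8)*(33 + v(2, -1)) = -20*(33 + (2 - 1 - 5*I*√3)) = -20*(33 + (1 - 5*I*√3)) = -20*(34 - 5*I*√3) = -680 + 100*I*√3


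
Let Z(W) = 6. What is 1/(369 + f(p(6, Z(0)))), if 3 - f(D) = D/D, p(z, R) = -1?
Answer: 1/371 ≈ 0.0026954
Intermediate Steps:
f(D) = 2 (f(D) = 3 - D/D = 3 - 1*1 = 3 - 1 = 2)
1/(369 + f(p(6, Z(0)))) = 1/(369 + 2) = 1/371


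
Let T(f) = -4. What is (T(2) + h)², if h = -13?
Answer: 289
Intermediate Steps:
(T(2) + h)² = (-4 - 13)² = (-17)² = 289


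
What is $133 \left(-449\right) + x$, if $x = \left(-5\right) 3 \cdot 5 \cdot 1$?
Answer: $-59792$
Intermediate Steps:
$x = -75$ ($x = \left(-15\right) 5 = -75$)
$133 \left(-449\right) + x = 133 \left(-449\right) - 75 = -59717 - 75 = -59792$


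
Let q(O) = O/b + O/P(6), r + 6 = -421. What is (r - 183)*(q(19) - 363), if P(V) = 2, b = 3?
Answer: 635315/3 ≈ 2.1177e+5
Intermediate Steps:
r = -427 (r = -6 - 421 = -427)
q(O) = 5*O/6 (q(O) = O/3 + O/2 = 5*O/6)
(r - 183)*(q(19) - 363) = (-427 - 183)*((5/6)*19 - 363) = -610*(95/6 - 363) = -610*(-2083/6) = 635315/3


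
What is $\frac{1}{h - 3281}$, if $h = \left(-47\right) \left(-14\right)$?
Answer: $- \frac{1}{2623} \approx -0.00038124$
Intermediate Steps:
$h = 658$
$\frac{1}{h - 3281} = \frac{1}{658 - 3281} = \frac{1}{-2623} = - \frac{1}{2623}$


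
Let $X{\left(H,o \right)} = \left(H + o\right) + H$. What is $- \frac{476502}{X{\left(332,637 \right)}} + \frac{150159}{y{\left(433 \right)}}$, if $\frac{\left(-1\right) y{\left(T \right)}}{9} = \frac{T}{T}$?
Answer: $- \frac{66548459}{3903} \approx -17051.0$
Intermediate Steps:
$y{\left(T \right)} = -9$ ($y{\left(T \right)} = - 9 \frac{T}{T} = \left(-9\right) 1 = -9$)
$X{\left(H,o \right)} = o + 2 H$
$- \frac{476502}{X{\left(332,637 \right)}} + \frac{150159}{y{\left(433 \right)}} = - \frac{476502}{637 + 2 \cdot 332} + \frac{150159}{-9} = - \frac{476502}{637 + 664} + 150159 \left(- \frac{1}{9}\right) = - \frac{476502}{1301} - \frac{50053}{3} = - \frac{66548459}{3903}$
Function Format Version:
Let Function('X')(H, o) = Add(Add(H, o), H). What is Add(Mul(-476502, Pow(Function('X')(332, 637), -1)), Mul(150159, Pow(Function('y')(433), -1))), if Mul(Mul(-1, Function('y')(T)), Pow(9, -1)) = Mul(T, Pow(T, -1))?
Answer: Rational(-66548459, 3903) ≈ -17051.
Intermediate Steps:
Function('y')(T) = -9 (Function('y')(T) = Mul(-9, Mul(T, Pow(T, -1))) = Mul(-9, 1) = -9)
Function('X')(H, o) = Add(o, Mul(2, H))
Add(Mul(-476502, Pow(Function('X')(332, 637), -1)), Mul(150159, Pow(Function('y')(433), -1))) = Add(Mul(-476502, Pow(Add(637, Mul(2, 332)), -1)), Mul(150159, Pow(-9, -1))) = Add(Mul(-476502, Pow(Add(637, 664), -1)), Mul(150159, Rational(-1, 9))) = Add(Mul(-476502, Pow(1301, -1)), Rational(-50053, 3)) = Add(Mul(-476502, Rational(1, 1301)), Rational(-50053, 3)) = Add(Rational(-476502, 1301), Rational(-50053, 3)) = Rational(-66548459, 3903)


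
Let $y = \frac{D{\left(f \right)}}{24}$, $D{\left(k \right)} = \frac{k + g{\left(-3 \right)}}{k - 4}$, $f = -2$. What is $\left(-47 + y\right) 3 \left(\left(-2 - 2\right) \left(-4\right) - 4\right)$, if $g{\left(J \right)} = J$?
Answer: $- \frac{6763}{4} \approx -1690.8$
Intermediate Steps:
$D{\left(k \right)} = \frac{-3 + k}{-4 + k}$ ($D{\left(k \right)} = \frac{k - 3}{k - 4} = \frac{-3 + k}{-4 + k}$)
$y = \frac{5}{144}$ ($y = \frac{\frac{1}{-4 - 2} \left(-3 - 2\right)}{24} = \frac{1}{-6} \left(-5\right) \frac{1}{24} = \left(- \frac{1}{6}\right) \left(-5\right) \frac{1}{24} = \frac{5}{6} \cdot \frac{1}{24} = \frac{5}{144} \approx 0.034722$)
$\left(-47 + y\right) 3 \left(\left(-2 - 2\right) \left(-4\right) - 4\right) = \left(-47 + \frac{5}{144}\right) 3 \left(\left(-2 - 2\right) \left(-4\right) - 4\right) = - \frac{6763 \cdot 3 \left(\left(-4\right) \left(-4\right) - 4\right)}{144} = - \frac{6763 \cdot 3 \left(16 - 4\right)}{144} = - \frac{6763 \cdot 3 \cdot 12}{144} = \left(- \frac{6763}{144}\right) 36 = - \frac{6763}{4}$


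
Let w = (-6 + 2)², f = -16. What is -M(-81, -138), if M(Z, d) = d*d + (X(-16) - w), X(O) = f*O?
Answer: -19284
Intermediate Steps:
X(O) = -16*O
w = 16 (w = (-4)² = 16)
M(Z, d) = 240 + d² (M(Z, d) = d*d + (-16*(-16) - 1*16) = d² + (256 - 16) = d² + 240 = 240 + d²)
-M(-81, -138) = -(240 + (-138)²) = -(240 + 19044) = -1*19284 = -19284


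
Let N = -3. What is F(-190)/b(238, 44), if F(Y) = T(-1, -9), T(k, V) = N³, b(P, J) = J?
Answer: -27/44 ≈ -0.61364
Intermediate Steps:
T(k, V) = -27 (T(k, V) = (-3)³ = -27)
F(Y) = -27
F(-190)/b(238, 44) = -27/44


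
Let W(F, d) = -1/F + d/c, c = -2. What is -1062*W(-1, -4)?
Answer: -3186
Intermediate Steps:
W(F, d) = -1/F - d/2 (W(F, d) = -1/F + d/(-2) = -1/F + d*(-½) = -1/F - d/2)
-1062*W(-1, -4) = -1062*(-1/(-1) - ½*(-4)) = -1062*(-1*(-1) + 2) = -1062*(1 + 2) = -1062*3 = -3186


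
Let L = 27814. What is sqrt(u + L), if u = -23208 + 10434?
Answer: 8*sqrt(235) ≈ 122.64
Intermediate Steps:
u = -12774
sqrt(u + L) = sqrt(-12774 + 27814) = sqrt(15040) = 8*sqrt(235)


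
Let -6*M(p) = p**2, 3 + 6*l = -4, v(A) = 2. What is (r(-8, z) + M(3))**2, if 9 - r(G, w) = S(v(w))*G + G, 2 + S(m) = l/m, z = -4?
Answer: 961/36 ≈ 26.694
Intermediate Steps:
l = -7/6 (l = -1/2 + (1/6)*(-4) = -1/2 - 2/3 = -7/6 ≈ -1.1667)
M(p) = -p**2/6
S(m) = -2 - 7/(6*m)
r(G, w) = 9 + 19*G/12 (r(G, w) = 9 - ((-2 - 7/6/2)*G + G) = 9 - ((-2 - 7/6*1/2)*G + G) = 9 - ((-2 - 7/12)*G + G) = 9 - (-31*G/12 + G) = 9 - (-19)*G/12 = 9 + 19*G/12)
(r(-8, z) + M(3))**2 = ((9 + (19/12)*(-8)) - 1/6*3**2)**2 = ((9 - 38/3) - 1/6*9)**2 = (-11/3 - 3/2)**2 = (-31/6)**2 = 961/36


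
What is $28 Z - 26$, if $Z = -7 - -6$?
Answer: $-54$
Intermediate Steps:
$Z = -1$ ($Z = -7 + 6 = -1$)
$28 Z - 26 = 28 \left(-1\right) - 26 = -28 - 26 = -54$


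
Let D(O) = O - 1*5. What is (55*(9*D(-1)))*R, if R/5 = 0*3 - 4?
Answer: 59400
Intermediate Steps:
D(O) = -5 + O (D(O) = O - 5 = -5 + O)
R = -20 (R = 5*(0*3 - 4) = 5*(0 - 4) = 5*(-4) = -20)
(55*(9*D(-1)))*R = (55*(9*(-5 - 1)))*(-20) = (55*(9*(-6)))*(-20) = (55*(-54))*(-20) = -2970*(-20) = 59400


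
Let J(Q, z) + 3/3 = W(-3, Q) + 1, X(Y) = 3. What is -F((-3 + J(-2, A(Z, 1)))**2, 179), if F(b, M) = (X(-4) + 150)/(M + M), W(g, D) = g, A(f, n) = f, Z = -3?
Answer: -153/358 ≈ -0.42737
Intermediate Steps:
J(Q, z) = -3 (J(Q, z) = -1 + (-3 + 1) = -1 - 2 = -3)
F(b, M) = 153/(2*M) (F(b, M) = (3 + 150)/(M + M) = 153/((2*M)) = 153*(1/(2*M)) = 153/(2*M))
-F((-3 + J(-2, A(Z, 1)))**2, 179) = -153/(2*179) = -1*153/358 = -153/358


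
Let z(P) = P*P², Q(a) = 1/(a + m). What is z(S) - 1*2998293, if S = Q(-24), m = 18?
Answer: -647631289/216 ≈ -2.9983e+6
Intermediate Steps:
Q(a) = 1/(18 + a) (Q(a) = 1/(a + 18) = 1/(18 + a))
S = -⅙ (S = 1/(18 - 24) = 1/(-6) = -⅙ ≈ -0.16667)
z(P) = P³
z(S) - 1*2998293 = (-⅙)³ - 1*2998293 = -1/216 - 2998293 = -647631289/216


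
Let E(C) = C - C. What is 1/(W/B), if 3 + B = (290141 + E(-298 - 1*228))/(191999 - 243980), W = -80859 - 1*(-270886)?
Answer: -446084/9877793487 ≈ -4.5160e-5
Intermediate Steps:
E(C) = 0
W = 190027 (W = -80859 + 270886 = 190027)
B = -446084/51981 (B = -3 + (290141 + 0)/(191999 - 243980) = -3 + 290141/(-51981) = -3 + 290141*(-1/51981) = -3 - 290141/51981 = -446084/51981 ≈ -8.5817)
1/(W/B) = 1/(190027/(-446084/51981)) = 1/(190027*(-51981/446084)) = 1/(-9877793487/446084) = -446084/9877793487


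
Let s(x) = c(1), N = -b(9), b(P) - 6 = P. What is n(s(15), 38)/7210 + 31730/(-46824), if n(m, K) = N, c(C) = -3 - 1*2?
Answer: -11473783/16880052 ≈ -0.67972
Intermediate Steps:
b(P) = 6 + P
c(C) = -5 (c(C) = -3 - 2 = -5)
N = -15 (N = -(6 + 9) = -1*15 = -15)
s(x) = -5
n(m, K) = -15
n(s(15), 38)/7210 + 31730/(-46824) = -15/7210 + 31730/(-46824) = -15*1/7210 + 31730*(-1/46824) = -3/1442 - 15865/23412 = -11473783/16880052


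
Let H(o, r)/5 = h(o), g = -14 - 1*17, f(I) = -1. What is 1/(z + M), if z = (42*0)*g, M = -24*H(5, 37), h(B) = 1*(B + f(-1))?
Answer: -1/480 ≈ -0.0020833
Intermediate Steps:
g = -31 (g = -14 - 17 = -31)
h(B) = -1 + B (h(B) = 1*(B - 1) = 1*(-1 + B) = -1 + B)
H(o, r) = -5 + 5*o (H(o, r) = 5*(-1 + o) = -5 + 5*o)
M = -480 (M = -24*(-5 + 5*5) = -24*(-5 + 25) = -24*20 = -480)
z = 0 (z = (42*0)*(-31) = 0*(-31) = 0)
1/(z + M) = 1/(0 - 480) = 1/(-480) = -1/480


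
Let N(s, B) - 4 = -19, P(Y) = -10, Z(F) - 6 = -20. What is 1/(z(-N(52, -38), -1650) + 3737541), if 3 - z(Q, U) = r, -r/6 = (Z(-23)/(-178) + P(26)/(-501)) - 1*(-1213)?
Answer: 14863/55659298180 ≈ 2.6704e-7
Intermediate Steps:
Z(F) = -14 (Z(F) = 6 - 20 = -14)
N(s, B) = -15 (N(s, B) = 4 - 19 = -15)
r = -108181708/14863 (r = -6*((-14/(-178) - 10/(-501)) - 1*(-1213)) = -6*((-14*(-1/178) - 10*(-1/501)) + 1213) = -6*((7/89 + 10/501) + 1213) = -6*(4397/44589 + 1213) = -6*54090854/44589 = -108181708/14863 ≈ -7278.6)
z(Q, U) = 108226297/14863 (z(Q, U) = 3 - 1*(-108181708/14863) = 3 + 108181708/14863 = 108226297/14863)
1/(z(-N(52, -38), -1650) + 3737541) = 1/(108226297/14863 + 3737541) = 1/(55659298180/14863) = 14863/55659298180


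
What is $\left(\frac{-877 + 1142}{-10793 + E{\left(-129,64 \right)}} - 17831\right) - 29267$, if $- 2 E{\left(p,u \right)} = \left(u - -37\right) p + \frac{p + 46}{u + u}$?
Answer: $- \frac{51582409714}{1095213} \approx -47098.0$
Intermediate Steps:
$E{\left(p,u \right)} = - \frac{p \left(37 + u\right)}{2} - \frac{46 + p}{4 u}$ ($E{\left(p,u \right)} = - \frac{\left(u - -37\right) p + \frac{p + 46}{u + u}}{2} = - \frac{\left(u + 37\right) p + \frac{46 + p}{2 u}}{2} = - \frac{\left(37 + u\right) p + \left(46 + p\right) \frac{1}{2 u}}{2} = - \frac{p \left(37 + u\right) + \frac{46 + p}{2 u}}{2} = - \frac{p \left(37 + u\right)}{2} - \frac{46 + p}{4 u}$)
$\left(\frac{-877 + 1142}{-10793 + E{\left(-129,64 \right)}} - 17831\right) - 29267 = \left(\frac{-877 + 1142}{-10793 + \frac{-46 - -129 - \left(-258\right) 64 \left(37 + 64\right)}{4 \cdot 64}} - 17831\right) - 29267 = \left(\frac{265}{-10793 + \frac{1}{4} \cdot \frac{1}{64} \left(-46 + 129 - \left(-258\right) 64 \cdot 101\right)} - 17831\right) - 29267 = \left(\frac{265}{-10793 + \frac{1}{4} \cdot \frac{1}{64} \left(-46 + 129 + 1667712\right)} - 17831\right) - 29267 = \left(\frac{265}{-10793 + \frac{1}{4} \cdot \frac{1}{64} \cdot 1667795} - 17831\right) - 29267 = \left(\frac{265}{-10793 + \frac{1667795}{256}} - 17831\right) - 29267 = \left(\frac{265}{- \frac{1095213}{256}} - 17831\right) - 29267 = \left(265 \left(- \frac{256}{1095213}\right) - 17831\right) - 29267 = \left(- \frac{67840}{1095213} - 17831\right) - 29267 = - \frac{19528810843}{1095213} - 29267 = - \frac{51582409714}{1095213}$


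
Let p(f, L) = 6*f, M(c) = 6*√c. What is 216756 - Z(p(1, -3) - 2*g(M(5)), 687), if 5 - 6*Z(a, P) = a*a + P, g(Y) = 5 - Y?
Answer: 650977/3 - 16*√5 ≈ 2.1696e+5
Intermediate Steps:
Z(a, P) = ⅚ - P/6 - a²/6 (Z(a, P) = ⅚ - (a*a + P)/6 = ⅚ - (a² + P)/6 = ⅚ - (P + a²)/6 = ⅚ + (-P/6 - a²/6) = ⅚ - P/6 - a²/6)
216756 - Z(p(1, -3) - 2*g(M(5)), 687) = 216756 - (⅚ - ⅙*687 - (6*1 - 2*(5 - 6*√5))²/6) = 216756 - (⅚ - 229/2 - (6 - 2*(5 - 6*√5))²/6) = 216756 - (⅚ - 229/2 - (6 + (-10 + 12*√5))²/6) = 216756 - (⅚ - 229/2 - (-4 + 12*√5)²/6) = 216756 - (-341/3 - (-4 + 12*√5)²/6) = 216756 + (341/3 + (-4 + 12*√5)²/6) = 650609/3 + (-4 + 12*√5)²/6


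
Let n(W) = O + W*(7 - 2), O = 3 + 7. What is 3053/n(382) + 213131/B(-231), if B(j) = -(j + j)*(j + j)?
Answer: 20202751/34151040 ≈ 0.59157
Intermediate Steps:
O = 10
n(W) = 10 + 5*W (n(W) = 10 + W*(7 - 2) = 10 + W*5 = 10 + 5*W)
B(j) = -4*j² (B(j) = -2*j*2*j = -4*j²)
3053/n(382) + 213131/B(-231) = 3053/(10 + 5*382) + 213131/((-4*(-231)²)) = 3053/(10 + 1910) + 213131/((-4*53361)) = 3053/1920 + 213131/(-213444) = 3053*(1/1920) + 213131*(-1/213444) = 3053/1920 - 213131/213444 = 20202751/34151040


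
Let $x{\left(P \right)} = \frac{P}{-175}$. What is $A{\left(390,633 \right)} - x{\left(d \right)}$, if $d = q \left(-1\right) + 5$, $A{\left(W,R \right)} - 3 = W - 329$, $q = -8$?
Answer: $\frac{11213}{175} \approx 64.074$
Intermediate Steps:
$A{\left(W,R \right)} = -326 + W$ ($A{\left(W,R \right)} = 3 + \left(W - 329\right) = 3 + \left(-329 + W\right) = -326 + W$)
$d = 13$ ($d = \left(-8\right) \left(-1\right) + 5 = 8 + 5 = 13$)
$x{\left(P \right)} = - \frac{P}{175}$ ($x{\left(P \right)} = P \left(- \frac{1}{175}\right) = - \frac{P}{175}$)
$A{\left(390,633 \right)} - x{\left(d \right)} = \left(-326 + 390\right) - \left(- \frac{1}{175}\right) 13 = 64 - - \frac{13}{175} = 64 + \frac{13}{175} = \frac{11213}{175}$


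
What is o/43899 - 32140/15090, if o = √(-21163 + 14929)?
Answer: -3214/1509 + I*√6234/43899 ≈ -2.1299 + 0.0017986*I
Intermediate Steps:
o = I*√6234 (o = √(-6234) = I*√6234 ≈ 78.956*I)
o/43899 - 32140/15090 = (I*√6234)/43899 - 32140/15090 = (I*√6234)*(1/43899) - 32140*1/15090 = I*√6234/43899 - 3214/1509 = -3214/1509 + I*√6234/43899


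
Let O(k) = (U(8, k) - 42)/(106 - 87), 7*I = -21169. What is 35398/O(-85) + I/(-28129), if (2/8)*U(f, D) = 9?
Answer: -66214674236/590709 ≈ -1.1209e+5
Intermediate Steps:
U(f, D) = 36 (U(f, D) = 4*9 = 36)
I = -21169/7 (I = (⅐)*(-21169) = -21169/7 ≈ -3024.1)
O(k) = -6/19 (O(k) = (36 - 42)/(106 - 87) = -6/19)
35398/O(-85) + I/(-28129) = 35398/(-6/19) - 21169/7/(-28129) = 35398*(-19/6) - 21169/7*(-1/28129) = -336281/3 + 21169/196903 = -66214674236/590709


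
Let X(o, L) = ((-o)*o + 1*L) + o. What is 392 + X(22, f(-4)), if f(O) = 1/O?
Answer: -281/4 ≈ -70.250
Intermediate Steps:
X(o, L) = L + o - o**2 (X(o, L) = (-o**2 + L) + o = (L - o**2) + o = L + o - o**2)
392 + X(22, f(-4)) = 392 + (1/(-4) + 22 - 1*22**2) = 392 + (-1/4 + 22 - 1*484) = 392 + (-1/4 + 22 - 484) = 392 - 1849/4 = -281/4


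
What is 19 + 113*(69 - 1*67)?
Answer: 245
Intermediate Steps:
19 + 113*(69 - 1*67) = 19 + 113*(69 - 67) = 19 + 113*2 = 19 + 226 = 245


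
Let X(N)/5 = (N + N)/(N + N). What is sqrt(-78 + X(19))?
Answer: I*sqrt(73) ≈ 8.544*I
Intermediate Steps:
X(N) = 5 (X(N) = 5*((N + N)/(N + N)) = 5*((2*N)/((2*N))) = 5*((2*N)*(1/(2*N))) = 5*1 = 5)
sqrt(-78 + X(19)) = sqrt(-78 + 5) = sqrt(-73) = I*sqrt(73)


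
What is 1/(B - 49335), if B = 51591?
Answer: 1/2256 ≈ 0.00044326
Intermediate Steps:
1/(B - 49335) = 1/(51591 - 49335) = 1/2256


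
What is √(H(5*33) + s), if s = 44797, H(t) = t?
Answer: √44962 ≈ 212.04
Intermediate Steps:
√(H(5*33) + s) = √(5*33 + 44797) = √(165 + 44797) = √44962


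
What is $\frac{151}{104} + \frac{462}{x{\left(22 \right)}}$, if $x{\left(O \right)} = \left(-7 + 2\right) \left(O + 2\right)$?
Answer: $- \frac{1247}{520} \approx -2.3981$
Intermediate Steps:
$x{\left(O \right)} = -10 - 5 O$ ($x{\left(O \right)} = - 5 \left(2 + O\right) = -10 - 5 O$)
$\frac{151}{104} + \frac{462}{x{\left(22 \right)}} = \frac{151}{104} + \frac{462}{-10 - 110} = 151 \cdot \frac{1}{104} + \frac{462}{-10 - 110} = \frac{151}{104} + \frac{462}{-120} = \frac{151}{104} + 462 \left(- \frac{1}{120}\right) = \frac{151}{104} - \frac{77}{20} = - \frac{1247}{520}$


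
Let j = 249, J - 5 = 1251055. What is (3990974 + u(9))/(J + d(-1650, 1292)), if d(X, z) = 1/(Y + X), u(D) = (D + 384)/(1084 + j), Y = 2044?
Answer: 2096067681590/657059215453 ≈ 3.1901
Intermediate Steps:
J = 1251060 (J = 5 + 1251055 = 1251060)
u(D) = 384/1333 + D/1333 (u(D) = (D + 384)/(1084 + 249) = (384 + D)/1333 = (384 + D)*(1/1333) = 384/1333 + D/1333)
d(X, z) = 1/(2044 + X)
(3990974 + u(9))/(J + d(-1650, 1292)) = (3990974 + (384/1333 + (1/1333)*9))/(1251060 + 1/(2044 - 1650)) = (3990974 + (384/1333 + 9/1333))/(1251060 + 1/394) = (3990974 + 393/1333)/(1251060 + 1/394) = 5319968735/(1333*(492917641/394)) = (5319968735/1333)*(394/492917641) = 2096067681590/657059215453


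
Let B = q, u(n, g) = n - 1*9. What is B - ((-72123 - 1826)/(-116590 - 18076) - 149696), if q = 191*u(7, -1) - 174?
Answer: 20084013291/134666 ≈ 1.4914e+5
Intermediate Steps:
u(n, g) = -9 + n (u(n, g) = n - 9 = -9 + n)
q = -556 (q = 191*(-9 + 7) - 174 = 191*(-2) - 174 = -382 - 174 = -556)
B = -556
B - ((-72123 - 1826)/(-116590 - 18076) - 149696) = -556 - ((-72123 - 1826)/(-116590 - 18076) - 149696) = -556 - (-73949/(-134666) - 149696) = -556 - (-73949*(-1/134666) - 149696) = -556 - (73949/134666 - 149696) = -556 - 1*(-20158887587/134666) = -556 + 20158887587/134666 = 20084013291/134666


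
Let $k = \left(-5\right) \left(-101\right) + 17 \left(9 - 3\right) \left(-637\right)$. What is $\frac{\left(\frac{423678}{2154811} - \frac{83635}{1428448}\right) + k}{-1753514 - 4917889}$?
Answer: $\frac{66145814433639691}{6844938341384269728} \approx 0.0096635$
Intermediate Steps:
$k = -64469$ ($k = 505 + 17 \cdot 6 \left(-637\right) = 505 + 102 \left(-637\right) = 505 - 64974 = -64469$)
$\frac{\left(\frac{423678}{2154811} - \frac{83635}{1428448}\right) + k}{-1753514 - 4917889} = \frac{\left(\frac{423678}{2154811} - \frac{83635}{1428448}\right) - 64469}{-1753514 - 4917889} = \frac{\left(423678 \cdot \frac{1}{2154811} - \frac{83635}{1428448}\right) - 64469}{-6671403} = \left(\left(\frac{423678}{2154811} - \frac{83635}{1428448}\right) - 64469\right) \left(- \frac{1}{6671403}\right) = \left(\frac{424984373759}{3078035463328} - 64469\right) \left(- \frac{1}{6671403}\right) = \left(- \frac{198437443300919073}{3078035463328}\right) \left(- \frac{1}{6671403}\right) = \frac{66145814433639691}{6844938341384269728}$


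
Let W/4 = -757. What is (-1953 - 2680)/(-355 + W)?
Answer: 4633/3383 ≈ 1.3695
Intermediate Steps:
W = -3028 (W = 4*(-757) = -3028)
(-1953 - 2680)/(-355 + W) = (-1953 - 2680)/(-355 - 3028) = -4633/(-3383) = -4633*(-1/3383) = 4633/3383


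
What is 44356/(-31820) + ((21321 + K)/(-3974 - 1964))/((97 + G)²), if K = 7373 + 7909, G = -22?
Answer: -8237280847/5904598750 ≈ -1.3951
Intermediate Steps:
K = 15282
44356/(-31820) + ((21321 + K)/(-3974 - 1964))/((97 + G)²) = 44356/(-31820) + ((21321 + 15282)/(-3974 - 1964))/((97 - 22)²) = 44356*(-1/31820) + (36603/(-5938))/(75²) = -11089/7955 + (36603*(-1/5938))/5625 = -11089/7955 - 36603/5938*1/5625 = -11089/7955 - 4067/3711250 = -8237280847/5904598750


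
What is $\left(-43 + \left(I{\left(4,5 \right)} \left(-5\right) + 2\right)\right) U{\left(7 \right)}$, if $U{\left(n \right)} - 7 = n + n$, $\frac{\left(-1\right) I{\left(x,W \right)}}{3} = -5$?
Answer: $-2436$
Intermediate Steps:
$I{\left(x,W \right)} = 15$ ($I{\left(x,W \right)} = \left(-3\right) \left(-5\right) = 15$)
$U{\left(n \right)} = 7 + 2 n$ ($U{\left(n \right)} = 7 + \left(n + n\right) = 7 + 2 n$)
$\left(-43 + \left(I{\left(4,5 \right)} \left(-5\right) + 2\right)\right) U{\left(7 \right)} = \left(-43 + \left(15 \left(-5\right) + 2\right)\right) \left(7 + 2 \cdot 7\right) = \left(-43 + \left(-75 + 2\right)\right) \left(7 + 14\right) = \left(-43 - 73\right) 21 = \left(-116\right) 21 = -2436$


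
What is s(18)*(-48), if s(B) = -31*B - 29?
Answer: 28176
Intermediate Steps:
s(B) = -29 - 31*B
s(18)*(-48) = (-29 - 31*18)*(-48) = (-29 - 558)*(-48) = -587*(-48) = 28176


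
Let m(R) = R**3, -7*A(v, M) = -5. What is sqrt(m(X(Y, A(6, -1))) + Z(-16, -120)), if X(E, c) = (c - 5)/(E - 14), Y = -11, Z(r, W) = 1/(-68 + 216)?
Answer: sqrt(96921685)/90650 ≈ 0.10860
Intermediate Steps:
Z(r, W) = 1/148
A(v, M) = 5/7 (A(v, M) = -1/7*(-5) = 5/7)
X(E, c) = (-5 + c)/(-14 + E)
sqrt(m(X(Y, A(6, -1))) + Z(-16, -120)) = sqrt(((-5 + 5/7)/(-14 - 11))**3 + 1/148) = sqrt((-30/7/(-25))**3 + 1/148) = sqrt((-1/25*(-30/7))**3 + 1/148) = sqrt((6/35)**3 + 1/148) = sqrt(216/42875 + 1/148) = sqrt(74843/6345500) = sqrt(96921685)/90650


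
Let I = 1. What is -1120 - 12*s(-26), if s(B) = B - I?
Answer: -796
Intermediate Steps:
s(B) = -1 + B (s(B) = B - 1*1 = B - 1 = -1 + B)
-1120 - 12*s(-26) = -1120 - 12*(-1 - 26) = -1120 - 12*(-27) = -1120 + 324 = -796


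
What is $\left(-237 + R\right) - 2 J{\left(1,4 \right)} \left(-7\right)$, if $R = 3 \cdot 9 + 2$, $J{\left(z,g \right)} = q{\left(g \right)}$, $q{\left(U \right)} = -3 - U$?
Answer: $20384$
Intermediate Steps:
$J{\left(z,g \right)} = -3 - g$
$R = 29$ ($R = 27 + 2 = 29$)
$\left(-237 + R\right) - 2 J{\left(1,4 \right)} \left(-7\right) = \left(-237 + 29\right) - 2 \left(-3 - 4\right) \left(-7\right) = - 208 - 2 \left(-3 - 4\right) \left(-7\right) = - 208 \left(-2\right) \left(-7\right) \left(-7\right) = - 208 \cdot 14 \left(-7\right) = \left(-208\right) \left(-98\right) = 20384$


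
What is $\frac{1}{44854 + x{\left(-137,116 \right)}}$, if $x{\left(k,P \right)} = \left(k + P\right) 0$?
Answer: $\frac{1}{44854} \approx 2.2295 \cdot 10^{-5}$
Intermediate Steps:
$x{\left(k,P \right)} = 0$ ($x{\left(k,P \right)} = \left(P + k\right) 0 = 0$)
$\frac{1}{44854 + x{\left(-137,116 \right)}} = \frac{1}{44854 + 0} = \frac{1}{44854}$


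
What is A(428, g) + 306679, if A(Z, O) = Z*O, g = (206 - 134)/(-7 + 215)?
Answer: 3988753/13 ≈ 3.0683e+5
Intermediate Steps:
g = 9/26 (g = 72/208 = 72*(1/208) = 9/26 ≈ 0.34615)
A(Z, O) = O*Z
A(428, g) + 306679 = (9/26)*428 + 306679 = 1926/13 + 306679 = 3988753/13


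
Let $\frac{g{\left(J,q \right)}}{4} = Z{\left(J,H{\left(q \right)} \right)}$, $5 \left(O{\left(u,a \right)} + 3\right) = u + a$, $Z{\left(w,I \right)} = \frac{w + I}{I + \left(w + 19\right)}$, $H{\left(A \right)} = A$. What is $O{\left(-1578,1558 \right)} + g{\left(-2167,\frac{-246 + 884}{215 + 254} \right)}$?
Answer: $- \frac{1492339}{503387} \approx -2.9646$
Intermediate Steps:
$Z{\left(w,I \right)} = \frac{I + w}{19 + I + w}$ ($Z{\left(w,I \right)} = \frac{I + w}{I + \left(19 + w\right)} = \frac{I + w}{19 + I + w}$)
$O{\left(u,a \right)} = -3 + \frac{a}{5} + \frac{u}{5}$ ($O{\left(u,a \right)} = -3 + \frac{u + a}{5} = -3 + \frac{a + u}{5} = -3 + \left(\frac{a}{5} + \frac{u}{5}\right) = -3 + \frac{a}{5} + \frac{u}{5}$)
$g{\left(J,q \right)} = \frac{4 \left(J + q\right)}{19 + J + q}$ ($g{\left(J,q \right)} = 4 \frac{q + J}{19 + q + J} = 4 \frac{J + q}{19 + J + q} = \frac{4 \left(J + q\right)}{19 + J + q}$)
$O{\left(-1578,1558 \right)} + g{\left(-2167,\frac{-246 + 884}{215 + 254} \right)} = \left(-3 + \frac{1}{5} \cdot 1558 + \frac{1}{5} \left(-1578\right)\right) + \frac{4 \left(-2167 + \frac{-246 + 884}{215 + 254}\right)}{19 - 2167 + \frac{-246 + 884}{215 + 254}} = \left(-3 + \frac{1558}{5} - \frac{1578}{5}\right) + \frac{4 \left(-2167 + \frac{638}{469}\right)}{19 - 2167 + \frac{638}{469}} = -7 + \frac{4 \left(-2167 + 638 \cdot \frac{1}{469}\right)}{19 - 2167 + 638 \cdot \frac{1}{469}} = -7 + \frac{4 \left(-2167 + \frac{638}{469}\right)}{19 - 2167 + \frac{638}{469}} = -7 + 4 \frac{1}{- \frac{1006774}{469}} \left(- \frac{1015685}{469}\right) = -7 + 4 \left(- \frac{469}{1006774}\right) \left(- \frac{1015685}{469}\right) = -7 + \frac{2031370}{503387} = - \frac{1492339}{503387}$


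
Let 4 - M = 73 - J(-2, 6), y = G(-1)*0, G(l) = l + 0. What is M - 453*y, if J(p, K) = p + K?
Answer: -65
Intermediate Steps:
G(l) = l
J(p, K) = K + p
y = 0 (y = -1*0 = 0)
M = -65 (M = 4 - (73 - (6 - 2)) = 4 - (73 - 1*4) = 4 - (73 - 4) = 4 - 1*69 = 4 - 69 = -65)
M - 453*y = -65 - 453*0 = -65 + 0 = -65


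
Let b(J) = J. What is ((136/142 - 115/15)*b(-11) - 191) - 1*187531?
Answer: -39969067/213 ≈ -1.8765e+5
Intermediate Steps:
((136/142 - 115/15)*b(-11) - 191) - 1*187531 = ((136/142 - 115/15)*(-11) - 191) - 1*187531 = ((136*(1/142) - 115*1/15)*(-11) - 191) - 187531 = ((68/71 - 23/3)*(-11) - 191) - 187531 = (-1429/213*(-11) - 191) - 187531 = (15719/213 - 191) - 187531 = -24964/213 - 187531 = -39969067/213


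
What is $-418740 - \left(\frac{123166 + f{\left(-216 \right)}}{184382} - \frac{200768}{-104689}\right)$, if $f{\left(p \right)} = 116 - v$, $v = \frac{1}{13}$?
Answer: $- \frac{8082890660757141}{19302767198} \approx -4.1874 \cdot 10^{5}$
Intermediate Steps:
$v = \frac{1}{13} \approx 0.076923$
$f{\left(p \right)} = \frac{1507}{13}$ ($f{\left(p \right)} = 116 - \frac{1}{13} = \frac{1507}{13}$)
$-418740 - \left(\frac{123166 + f{\left(-216 \right)}}{184382} - \frac{200768}{-104689}\right) = -418740 - \left(\frac{123166 + \frac{1507}{13}}{184382} - \frac{200768}{-104689}\right) = -418740 - \left(\frac{1602665}{13} \cdot \frac{1}{184382} - - \frac{200768}{104689}\right) = -418740 - \left(\frac{1602665}{2396966} + \frac{200768}{104689}\right) = -418740 - \frac{49924266621}{19302767198} = - \frac{8082890660757141}{19302767198}$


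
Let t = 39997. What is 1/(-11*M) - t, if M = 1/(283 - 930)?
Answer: -439320/11 ≈ -39938.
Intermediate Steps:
M = -1/647 (M = 1/(-647) = -1/647 ≈ -0.0015456)
1/(-11*M) - t = 1/(-11*(-1/647)) - 1*39997 = 1/(11/647) - 39997 = 647/11 - 39997 = -439320/11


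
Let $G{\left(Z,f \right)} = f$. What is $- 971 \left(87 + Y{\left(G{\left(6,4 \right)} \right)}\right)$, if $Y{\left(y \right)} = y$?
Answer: $-88361$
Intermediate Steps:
$- 971 \left(87 + Y{\left(G{\left(6,4 \right)} \right)}\right) = - 971 \left(87 + 4\right) = \left(-971\right) 91 = -88361$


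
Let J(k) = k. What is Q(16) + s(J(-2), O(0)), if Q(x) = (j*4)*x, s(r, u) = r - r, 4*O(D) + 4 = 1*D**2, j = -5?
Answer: -320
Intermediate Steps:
O(D) = -1 + D**2/4 (O(D) = -1 + (1*D**2)/4 = -1 + D**2/4)
s(r, u) = 0
Q(x) = -20*x (Q(x) = (-5*4)*x = -20*x)
Q(16) + s(J(-2), O(0)) = -20*16 + 0 = -320 + 0 = -320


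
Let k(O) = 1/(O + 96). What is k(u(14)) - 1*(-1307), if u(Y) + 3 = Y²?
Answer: 377724/289 ≈ 1307.0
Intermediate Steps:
u(Y) = -3 + Y²
k(O) = 1/(96 + O)
k(u(14)) - 1*(-1307) = 1/(96 + (-3 + 14²)) - 1*(-1307) = 1/(96 + (-3 + 196)) + 1307 = 1/(96 + 193) + 1307 = 1/289 + 1307 = 377724/289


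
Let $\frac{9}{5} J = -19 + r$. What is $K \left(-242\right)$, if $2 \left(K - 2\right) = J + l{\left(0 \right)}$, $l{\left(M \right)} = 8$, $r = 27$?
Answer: $- \frac{17908}{9} \approx -1989.8$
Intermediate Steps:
$J = \frac{40}{9}$ ($J = \frac{5 \left(-19 + 27\right)}{9} = \frac{5}{9} \cdot 8 = \frac{40}{9} \approx 4.4444$)
$K = \frac{74}{9}$ ($K = 2 + \frac{\frac{40}{9} + 8}{2} = 2 + \frac{1}{2} \cdot \frac{112}{9} = 2 + \frac{56}{9} = \frac{74}{9} \approx 8.2222$)
$K \left(-242\right) = \frac{74}{9} \left(-242\right) = - \frac{17908}{9}$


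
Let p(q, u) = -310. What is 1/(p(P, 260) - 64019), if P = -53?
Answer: -1/64329 ≈ -1.5545e-5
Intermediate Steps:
1/(p(P, 260) - 64019) = 1/(-310 - 64019) = 1/(-64329) = -1/64329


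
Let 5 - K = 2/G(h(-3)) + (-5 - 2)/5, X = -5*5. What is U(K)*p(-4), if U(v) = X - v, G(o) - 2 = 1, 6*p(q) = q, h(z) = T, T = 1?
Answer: 922/45 ≈ 20.489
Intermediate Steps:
h(z) = 1
p(q) = q/6
G(o) = 3 (G(o) = 2 + 1 = 3)
X = -25
K = 86/15 (K = 5 - (2/3 + (-5 - 2)/5) = 5 - (2*(⅓) - 7*⅕) = 5 - (⅔ - 7/5) = 5 - 1*(-11/15) = 5 + 11/15 = 86/15 ≈ 5.7333)
U(v) = -25 - v
U(K)*p(-4) = (-25 - 1*86/15)*((⅙)*(-4)) = (-25 - 86/15)*(-⅔) = -461/15*(-⅔) = 922/45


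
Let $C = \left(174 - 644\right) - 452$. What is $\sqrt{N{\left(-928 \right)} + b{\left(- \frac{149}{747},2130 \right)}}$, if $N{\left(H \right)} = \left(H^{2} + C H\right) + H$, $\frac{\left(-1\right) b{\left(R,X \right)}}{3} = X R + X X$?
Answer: $\frac{i \sqrt{81934689522}}{83} \approx 3448.7 i$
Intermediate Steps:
$b{\left(R,X \right)} = - 3 X^{2} - 3 R X$ ($b{\left(R,X \right)} = - 3 \left(X R + X X\right) = - 3 \left(R X + X^{2}\right) = - 3 \left(X^{2} + R X\right) = - 3 X^{2} - 3 R X$)
$C = -922$ ($C = -470 - 452 = -922$)
$N{\left(H \right)} = H^{2} - 921 H$ ($N{\left(H \right)} = \left(H^{2} - 922 H\right) + H = H^{2} - 921 H$)
$\sqrt{N{\left(-928 \right)} + b{\left(- \frac{149}{747},2130 \right)}} = \sqrt{- 928 \left(-921 - 928\right) - 6390 \left(- \frac{149}{747} + 2130\right)} = \sqrt{\left(-928\right) \left(-1849\right) - 6390 \left(\left(-149\right) \frac{1}{747} + 2130\right)} = \sqrt{1715872 - 6390 \left(- \frac{149}{747} + 2130\right)} = \sqrt{1715872 - 6390 \cdot \frac{1590961}{747}} = \sqrt{1715872 - \frac{1129582310}{83}} = \sqrt{- \frac{987164934}{83}} = \frac{i \sqrt{81934689522}}{83}$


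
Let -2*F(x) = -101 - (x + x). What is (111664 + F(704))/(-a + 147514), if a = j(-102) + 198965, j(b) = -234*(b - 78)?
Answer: -224837/187142 ≈ -1.2014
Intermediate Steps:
j(b) = 18252 - 234*b (j(b) = -234*(-78 + b) = 18252 - 234*b)
a = 241085 (a = (18252 - 234*(-102)) + 198965 = (18252 + 23868) + 198965 = 42120 + 198965 = 241085)
F(x) = 101/2 + x (F(x) = -(-101 - (x + x))/2 = -(-101 - 2*x)/2 = 101/2 + x)
(111664 + F(704))/(-a + 147514) = (111664 + (101/2 + 704))/(-1*241085 + 147514) = (111664 + 1509/2)/(-241085 + 147514) = (224837/2)/(-93571) = (224837/2)*(-1/93571) = -224837/187142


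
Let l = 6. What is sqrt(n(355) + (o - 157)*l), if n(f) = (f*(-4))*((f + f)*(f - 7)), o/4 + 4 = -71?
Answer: 3*I*sqrt(38984038) ≈ 18731.0*I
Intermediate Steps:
o = -300 (o = -16 + 4*(-71) = -16 - 284 = -300)
n(f) = -8*f**2*(-7 + f) (n(f) = (-4*f)*((2*f)*(-7 + f)) = (-4*f)*(2*f*(-7 + f)) = -8*f**2*(-7 + f))
sqrt(n(355) + (o - 157)*l) = sqrt(8*355**2*(7 - 1*355) + (-300 - 157)*6) = sqrt(8*126025*(7 - 355) - 457*6) = sqrt(8*126025*(-348) - 2742) = sqrt(-350853600 - 2742) = sqrt(-350856342) = 3*I*sqrt(38984038)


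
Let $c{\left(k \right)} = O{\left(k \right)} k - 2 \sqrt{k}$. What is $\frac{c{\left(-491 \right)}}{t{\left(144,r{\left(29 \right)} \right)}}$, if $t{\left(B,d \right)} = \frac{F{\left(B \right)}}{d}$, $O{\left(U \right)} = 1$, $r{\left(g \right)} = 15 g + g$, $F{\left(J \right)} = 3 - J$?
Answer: $\frac{227824}{141} + \frac{928 i \sqrt{491}}{141} \approx 1615.8 + 145.84 i$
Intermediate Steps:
$r{\left(g \right)} = 16 g$
$t{\left(B,d \right)} = \frac{3 - B}{d}$
$c{\left(k \right)} = k - 2 \sqrt{k}$ ($c{\left(k \right)} = 1 k - 2 \sqrt{k} = k - 2 \sqrt{k}$)
$\frac{c{\left(-491 \right)}}{t{\left(144,r{\left(29 \right)} \right)}} = \frac{-491 - 2 \sqrt{-491}}{\frac{1}{16 \cdot 29} \left(3 - 144\right)} = \frac{-491 - 2 i \sqrt{491}}{\frac{1}{464} \left(3 - 144\right)} = \frac{-491 - 2 i \sqrt{491}}{\frac{1}{464} \left(-141\right)} = \frac{-491 - 2 i \sqrt{491}}{- \frac{141}{464}} = \left(-491 - 2 i \sqrt{491}\right) \left(- \frac{464}{141}\right) = \frac{227824}{141} + \frac{928 i \sqrt{491}}{141}$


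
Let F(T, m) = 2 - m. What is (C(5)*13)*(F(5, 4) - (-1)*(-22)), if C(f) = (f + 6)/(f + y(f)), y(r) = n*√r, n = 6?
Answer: 3432/31 - 20592*√5/155 ≈ -186.36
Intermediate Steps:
y(r) = 6*√r
C(f) = (6 + f)/(f + 6*√f) (C(f) = (f + 6)/(f + 6*√f) = (6 + f)/(f + 6*√f))
(C(5)*13)*(F(5, 4) - (-1)*(-22)) = (((6 + 5)/(5 + 6*√5))*13)*((2 - 1*4) - (-1)*(-22)) = ((11/(5 + 6*√5))*13)*((2 - 4) - 1*22) = ((11/(5 + 6*√5))*13)*(-2 - 22) = (143/(5 + 6*√5))*(-24) = -3432/(5 + 6*√5)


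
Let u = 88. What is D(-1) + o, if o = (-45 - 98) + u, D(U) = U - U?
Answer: -55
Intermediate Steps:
D(U) = 0
o = -55 (o = (-45 - 98) + 88 = -143 + 88 = -55)
D(-1) + o = 0 - 55 = -55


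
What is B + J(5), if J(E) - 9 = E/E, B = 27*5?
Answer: 145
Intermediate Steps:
B = 135
J(E) = 10 (J(E) = 9 + E/E = 9 + 1 = 10)
B + J(5) = 135 + 10 = 145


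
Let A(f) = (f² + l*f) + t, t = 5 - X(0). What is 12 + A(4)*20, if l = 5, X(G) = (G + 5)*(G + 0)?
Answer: 832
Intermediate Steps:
X(G) = G*(5 + G) (X(G) = (5 + G)*G = G*(5 + G))
t = 5 (t = 5 - 0*(5 + 0) = 5 - 0*5 = 5 - 1*0 = 5 + 0 = 5)
A(f) = 5 + f² + 5*f (A(f) = (f² + 5*f) + 5 = 5 + f² + 5*f)
12 + A(4)*20 = 12 + (5 + 4² + 5*4)*20 = 12 + (5 + 16 + 20)*20 = 12 + 41*20 = 12 + 820 = 832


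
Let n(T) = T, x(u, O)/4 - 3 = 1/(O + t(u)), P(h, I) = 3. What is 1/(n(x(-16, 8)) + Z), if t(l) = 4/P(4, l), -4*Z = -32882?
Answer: 14/115261 ≈ 0.00012146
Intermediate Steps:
Z = 16441/2 (Z = -¼*(-32882) = 16441/2 ≈ 8220.5)
t(l) = 4/3
x(u, O) = 12 + 4/(4/3 + O) (x(u, O) = 12 + 4/(O + 4/3) = 12 + 4/(4/3 + O))
1/(n(x(-16, 8)) + Z) = 1/(12*(5 + 3*8)/(4 + 3*8) + 16441/2) = 1/(12*(5 + 24)/(4 + 24) + 16441/2) = 1/(12*29/28 + 16441/2) = 1/(12*(1/28)*29 + 16441/2) = 1/(87/7 + 16441/2) = 1/(115261/14) = 14/115261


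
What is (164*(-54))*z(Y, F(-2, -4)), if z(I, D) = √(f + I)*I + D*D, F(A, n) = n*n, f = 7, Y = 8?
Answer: -2267136 - 70848*√15 ≈ -2.5415e+6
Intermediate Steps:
F(A, n) = n²
z(I, D) = D² + I*√(7 + I) (z(I, D) = √(7 + I)*I + D*D = I*√(7 + I) + D² = D² + I*√(7 + I))
(164*(-54))*z(Y, F(-2, -4)) = (164*(-54))*(((-4)²)² + 8*√(7 + 8)) = -8856*(16² + 8*√15) = -8856*(256 + 8*√15) = -2267136 - 70848*√15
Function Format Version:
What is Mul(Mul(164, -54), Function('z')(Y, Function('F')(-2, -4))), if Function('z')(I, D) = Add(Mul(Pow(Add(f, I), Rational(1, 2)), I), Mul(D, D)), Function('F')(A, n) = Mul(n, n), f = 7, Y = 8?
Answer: Add(-2267136, Mul(-70848, Pow(15, Rational(1, 2)))) ≈ -2.5415e+6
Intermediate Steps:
Function('F')(A, n) = Pow(n, 2)
Function('z')(I, D) = Add(Pow(D, 2), Mul(I, Pow(Add(7, I), Rational(1, 2)))) (Function('z')(I, D) = Add(Mul(Pow(Add(7, I), Rational(1, 2)), I), Mul(D, D)) = Add(Mul(I, Pow(Add(7, I), Rational(1, 2))), Pow(D, 2)) = Add(Pow(D, 2), Mul(I, Pow(Add(7, I), Rational(1, 2)))))
Mul(Mul(164, -54), Function('z')(Y, Function('F')(-2, -4))) = Mul(Mul(164, -54), Add(Pow(Pow(-4, 2), 2), Mul(8, Pow(Add(7, 8), Rational(1, 2))))) = Mul(-8856, Add(Pow(16, 2), Mul(8, Pow(15, Rational(1, 2))))) = Mul(-8856, Add(256, Mul(8, Pow(15, Rational(1, 2))))) = Add(-2267136, Mul(-70848, Pow(15, Rational(1, 2))))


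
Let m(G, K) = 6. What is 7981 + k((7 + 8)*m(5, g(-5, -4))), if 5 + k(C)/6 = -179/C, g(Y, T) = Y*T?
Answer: 119086/15 ≈ 7939.1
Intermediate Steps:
g(Y, T) = T*Y
k(C) = -30 - 1074/C (k(C) = -30 + 6*(-179/C) = -30 - 1074/C)
7981 + k((7 + 8)*m(5, g(-5, -4))) = 7981 + (-30 - 1074*1/(6*(7 + 8))) = 7981 + (-30 - 1074/(15*6)) = 7981 + (-30 - 1074/90) = 7981 + (-30 - 1074*1/90) = 7981 + (-30 - 179/15) = 7981 - 629/15 = 119086/15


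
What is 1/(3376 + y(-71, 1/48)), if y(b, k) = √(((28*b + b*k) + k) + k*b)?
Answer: 54016/182389871 - 4*I*√31855/182389871 ≈ 0.00029616 - 3.9142e-6*I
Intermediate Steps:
y(b, k) = √(k + 28*b + 2*b*k) (y(b, k) = √((k + 28*b + b*k) + b*k) = √(k + 28*b + 2*b*k))
1/(3376 + y(-71, 1/48)) = 1/(3376 + √(1/48 + 28*(-71) + 2*(-71)/48)) = 1/(3376 + √(1/48 - 1988 + 2*(-71)*(1/48))) = 1/(3376 + √(1/48 - 1988 - 71/24)) = 1/(3376 + √(-31855/16)) = 1/(3376 + I*√31855/4)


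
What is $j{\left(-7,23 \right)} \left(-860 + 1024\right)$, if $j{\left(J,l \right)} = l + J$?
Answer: $2624$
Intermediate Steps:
$j{\left(J,l \right)} = J + l$
$j{\left(-7,23 \right)} \left(-860 + 1024\right) = \left(-7 + 23\right) \left(-860 + 1024\right) = 16 \cdot 164 = 2624$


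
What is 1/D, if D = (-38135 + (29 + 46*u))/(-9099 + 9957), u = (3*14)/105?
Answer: -2145/95219 ≈ -0.022527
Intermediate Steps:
u = ⅖ (u = 42*(1/105) = ⅖ ≈ 0.40000)
D = -95219/2145 (D = (-38135 + (29 + 46*(⅖)))/(-9099 + 9957) = (-38135 + (29 + 92/5))/858 = (-38135 + 237/5)*(1/858) = -190438/5*1/858 = -95219/2145 ≈ -44.391)
1/D = 1/(-95219/2145) = -2145/95219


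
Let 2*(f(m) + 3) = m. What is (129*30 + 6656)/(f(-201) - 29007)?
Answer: -21052/58221 ≈ -0.36159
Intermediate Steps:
f(m) = -3 + m/2
(129*30 + 6656)/(f(-201) - 29007) = (129*30 + 6656)/((-3 + (1/2)*(-201)) - 29007) = (3870 + 6656)/((-3 - 201/2) - 29007) = 10526/(-207/2 - 29007) = 10526/(-58221/2) = 10526*(-2/58221) = -21052/58221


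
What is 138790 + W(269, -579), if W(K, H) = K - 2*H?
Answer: 140217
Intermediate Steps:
138790 + W(269, -579) = 138790 + (269 - 2*(-579)) = 138790 + (269 + 1158) = 138790 + 1427 = 140217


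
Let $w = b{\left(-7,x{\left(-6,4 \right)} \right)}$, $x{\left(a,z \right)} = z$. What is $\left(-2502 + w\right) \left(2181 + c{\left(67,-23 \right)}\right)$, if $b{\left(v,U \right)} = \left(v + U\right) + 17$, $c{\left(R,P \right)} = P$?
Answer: $-5369104$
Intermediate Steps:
$b{\left(v,U \right)} = 17 + U + v$ ($b{\left(v,U \right)} = \left(U + v\right) + 17 = 17 + U + v$)
$w = 14$ ($w = 17 + 4 - 7 = 14$)
$\left(-2502 + w\right) \left(2181 + c{\left(67,-23 \right)}\right) = \left(-2502 + 14\right) \left(2181 - 23\right) = \left(-2488\right) 2158 = -5369104$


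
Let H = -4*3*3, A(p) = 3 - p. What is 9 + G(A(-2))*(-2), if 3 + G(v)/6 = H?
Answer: 477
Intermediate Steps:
H = -36 (H = -12*3 = -36)
G(v) = -234 (G(v) = -18 + 6*(-36) = -18 - 216 = -234)
9 + G(A(-2))*(-2) = 9 - 234*(-2) = 9 + 468 = 477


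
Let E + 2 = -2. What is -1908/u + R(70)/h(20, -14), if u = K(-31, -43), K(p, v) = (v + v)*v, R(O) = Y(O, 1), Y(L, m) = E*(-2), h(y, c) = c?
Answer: -14074/12943 ≈ -1.0874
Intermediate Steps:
E = -4 (E = -2 - 2 = -4)
Y(L, m) = 8 (Y(L, m) = -4*(-2) = 8)
R(O) = 8
K(p, v) = 2*v² (K(p, v) = (2*v)*v = 2*v²)
u = 3698 (u = 2*(-43)² = 2*1849 = 3698)
-1908/u + R(70)/h(20, -14) = -1908/3698 + 8/(-14) = -1908*1/3698 + 8*(-1/14) = -954/1849 - 4/7 = -14074/12943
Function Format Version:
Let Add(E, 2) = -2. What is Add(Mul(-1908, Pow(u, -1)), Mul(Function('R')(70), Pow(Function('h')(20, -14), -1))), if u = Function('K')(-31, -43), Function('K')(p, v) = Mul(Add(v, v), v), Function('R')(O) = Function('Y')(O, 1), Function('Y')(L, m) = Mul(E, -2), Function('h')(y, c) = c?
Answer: Rational(-14074, 12943) ≈ -1.0874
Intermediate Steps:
E = -4 (E = Add(-2, -2) = -4)
Function('Y')(L, m) = 8 (Function('Y')(L, m) = Mul(-4, -2) = 8)
Function('R')(O) = 8
Function('K')(p, v) = Mul(2, Pow(v, 2)) (Function('K')(p, v) = Mul(Mul(2, v), v) = Mul(2, Pow(v, 2)))
u = 3698 (u = Mul(2, Pow(-43, 2)) = Mul(2, 1849) = 3698)
Add(Mul(-1908, Pow(u, -1)), Mul(Function('R')(70), Pow(Function('h')(20, -14), -1))) = Add(Mul(-1908, Pow(3698, -1)), Mul(8, Pow(-14, -1))) = Add(Mul(-1908, Rational(1, 3698)), Mul(8, Rational(-1, 14))) = Add(Rational(-954, 1849), Rational(-4, 7)) = Rational(-14074, 12943)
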